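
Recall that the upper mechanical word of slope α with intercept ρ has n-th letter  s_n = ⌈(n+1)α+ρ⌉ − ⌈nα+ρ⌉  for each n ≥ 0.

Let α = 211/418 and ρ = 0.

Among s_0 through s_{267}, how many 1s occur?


136

#1s = Σ_{n=0}^{267} s_n = Σ_{n=0}^{267} (⌈(n+1)α+ρ⌉ − ⌈nα+ρ⌉)
the sum telescopes: every ⌈nα+ρ⌉ with 0 < n < 268 appears once with + and once with −, leaving ⌈268α+ρ⌉ − ⌈0·α+ρ⌉
268α + ρ = (268·211) / 418 = 56548/418
ρ = 0/418
⌈56548/418⌉ = 136,  ⌈0/418⌉ = 0
#1s = 136 − 0 = 136


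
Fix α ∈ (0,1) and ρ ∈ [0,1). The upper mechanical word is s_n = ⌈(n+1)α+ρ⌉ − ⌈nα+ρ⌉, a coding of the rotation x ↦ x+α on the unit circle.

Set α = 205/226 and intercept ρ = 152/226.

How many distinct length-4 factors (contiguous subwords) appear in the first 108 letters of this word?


t_n = ⌈(n·205+152)/226⌉ for n = 0 … 108:
  n=0…9: ⌈152/226⌉=1 ⌈357/226⌉=2 ⌈562/226⌉=3 ⌈767/226⌉=4 ⌈972/226⌉=5 ⌈1177/226⌉=6 ⌈1382/226⌉=7 ⌈1587/226⌉=8 ⌈1792/226⌉=8 ⌈1997/226⌉=9
  n=10…19: ⌈2202/226⌉=10 ⌈2407/226⌉=11 ⌈2612/226⌉=12 ⌈2817/226⌉=13 ⌈3022/226⌉=14 ⌈3227/226⌉=15 ⌈3432/226⌉=16 ⌈3637/226⌉=17 ⌈3842/226⌉=17 ⌈4047/226⌉=18
  n=20…29: ⌈4252/226⌉=19 ⌈4457/226⌉=20 ⌈4662/226⌉=21 ⌈4867/226⌉=22 ⌈5072/226⌉=23 ⌈5277/226⌉=24 ⌈5482/226⌉=25 ⌈5687/226⌉=26 ⌈5892/226⌉=27 ⌈6097/226⌉=27
  n=30…39: ⌈6302/226⌉=28 ⌈6507/226⌉=29 ⌈6712/226⌉=30 ⌈6917/226⌉=31 ⌈7122/226⌉=32 ⌈7327/226⌉=33 ⌈7532/226⌉=34 ⌈7737/226⌉=35 ⌈7942/226⌉=36 ⌈8147/226⌉=37
  n=40…49: ⌈8352/226⌉=37 ⌈8557/226⌉=38 ⌈8762/226⌉=39 ⌈8967/226⌉=40 ⌈9172/226⌉=41 ⌈9377/226⌉=42 ⌈9582/226⌉=43 ⌈9787/226⌉=44 ⌈9992/226⌉=45 ⌈10197/226⌉=46
  n=50…59: ⌈10402/226⌉=47 ⌈10607/226⌉=47 ⌈10812/226⌉=48 ⌈11017/226⌉=49 ⌈11222/226⌉=50 ⌈11427/226⌉=51 ⌈11632/226⌉=52 ⌈11837/226⌉=53 ⌈12042/226⌉=54 ⌈12247/226⌉=55
  n=60…69: ⌈12452/226⌉=56 ⌈12657/226⌉=57 ⌈12862/226⌉=57 ⌈13067/226⌉=58 ⌈13272/226⌉=59 ⌈13477/226⌉=60 ⌈13682/226⌉=61 ⌈13887/226⌉=62 ⌈14092/226⌉=63 ⌈14297/226⌉=64
  n=70…79: ⌈14502/226⌉=65 ⌈14707/226⌉=66 ⌈14912/226⌉=66 ⌈15117/226⌉=67 ⌈15322/226⌉=68 ⌈15527/226⌉=69 ⌈15732/226⌉=70 ⌈15937/226⌉=71 ⌈16142/226⌉=72 ⌈16347/226⌉=73
  n=80…89: ⌈16552/226⌉=74 ⌈16757/226⌉=75 ⌈16962/226⌉=76 ⌈17167/226⌉=76 ⌈17372/226⌉=77 ⌈17577/226⌉=78 ⌈17782/226⌉=79 ⌈17987/226⌉=80 ⌈18192/226⌉=81 ⌈18397/226⌉=82
  n=90…99: ⌈18602/226⌉=83 ⌈18807/226⌉=84 ⌈19012/226⌉=85 ⌈19217/226⌉=86 ⌈19422/226⌉=86 ⌈19627/226⌉=87 ⌈19832/226⌉=88 ⌈20037/226⌉=89 ⌈20242/226⌉=90 ⌈20447/226⌉=91
  n=100…108: ⌈20652/226⌉=92 ⌈20857/226⌉=93 ⌈21062/226⌉=94 ⌈21267/226⌉=95 ⌈21472/226⌉=96 ⌈21677/226⌉=96 ⌈21882/226⌉=97 ⌈22087/226⌉=98 ⌈22292/226⌉=99
s_n = t_(n+1) − t_n for n = 0 … 107 gives
prefix = 111111101111111110111111111101111111111011111111110111111111101111111110111111111101111111111011111111110111
slide a length-4 window over [0..3] … [104..107] (105 windows); first occurrence of each distinct factor:
  [  0..  3] 1111
  [  4..  7] 1110
  [  5..  8] 1101
  [  6..  9] 1011
  [  7.. 10] 0111
  (the other 100 windows repeat one of these)
distinct factors: {0111, 1011, 1101, 1110, 1111}
count = 5  (Sturmian bound for length 4 is 5)

5


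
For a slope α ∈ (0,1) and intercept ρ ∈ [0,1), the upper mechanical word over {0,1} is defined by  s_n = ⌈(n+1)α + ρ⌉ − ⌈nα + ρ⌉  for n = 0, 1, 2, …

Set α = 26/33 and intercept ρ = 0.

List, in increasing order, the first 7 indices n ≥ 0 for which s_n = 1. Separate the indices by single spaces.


n=0: ⌈26/33⌉−⌈0/33⌉ = 1−0 = 1  ← one
n=1: ⌈52/33⌉−⌈26/33⌉ = 2−1 = 1  ← one
n=2: ⌈78/33⌉−⌈52/33⌉ = 3−2 = 1  ← one
n=3: ⌈104/33⌉−⌈78/33⌉ = 4−3 = 1  ← one
n=4: ⌈130/33⌉−⌈104/33⌉ = 4−4 = 0
n=5: ⌈156/33⌉−⌈130/33⌉ = 5−4 = 1  ← one
n=6: ⌈182/33⌉−⌈156/33⌉ = 6−5 = 1  ← one
n=7: ⌈208/33⌉−⌈182/33⌉ = 7−6 = 1  ← one
positions of the first 7 ones: 0 1 2 3 5 6 7

0 1 2 3 5 6 7


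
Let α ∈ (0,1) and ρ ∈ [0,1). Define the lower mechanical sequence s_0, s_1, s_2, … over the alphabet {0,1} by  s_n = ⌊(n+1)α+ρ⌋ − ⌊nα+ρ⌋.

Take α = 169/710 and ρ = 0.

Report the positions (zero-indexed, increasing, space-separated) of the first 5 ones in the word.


4 8 12 16 21

n=0: ⌊169/710⌋−⌊0/710⌋ = 0−0 = 0
n=1: ⌊338/710⌋−⌊169/710⌋ = 0−0 = 0
n=2: ⌊507/710⌋−⌊338/710⌋ = 0−0 = 0
n=3: ⌊676/710⌋−⌊507/710⌋ = 0−0 = 0
n=4: ⌊845/710⌋−⌊676/710⌋ = 1−0 = 1  ← one
n=5: ⌊1014/710⌋−⌊845/710⌋ = 1−1 = 0
n=6: ⌊1183/710⌋−⌊1014/710⌋ = 1−1 = 0
n=7: ⌊1352/710⌋−⌊1183/710⌋ = 1−1 = 0
n=8: ⌊1521/710⌋−⌊1352/710⌋ = 2−1 = 1  ← one
n=9: ⌊1690/710⌋−⌊1521/710⌋ = 2−2 = 0
n=10: ⌊1859/710⌋−⌊1690/710⌋ = 2−2 = 0
n=11: ⌊2028/710⌋−⌊1859/710⌋ = 2−2 = 0
n=12: ⌊2197/710⌋−⌊2028/710⌋ = 3−2 = 1  ← one
n=13: ⌊2366/710⌋−⌊2197/710⌋ = 3−3 = 0
n=14: ⌊2535/710⌋−⌊2366/710⌋ = 3−3 = 0
n=15: ⌊2704/710⌋−⌊2535/710⌋ = 3−3 = 0
n=16: ⌊2873/710⌋−⌊2704/710⌋ = 4−3 = 1  ← one
n=17: ⌊3042/710⌋−⌊2873/710⌋ = 4−4 = 0
n=18: ⌊3211/710⌋−⌊3042/710⌋ = 4−4 = 0
n=19: ⌊3380/710⌋−⌊3211/710⌋ = 4−4 = 0
n=20: ⌊3549/710⌋−⌊3380/710⌋ = 4−4 = 0
n=21: ⌊3718/710⌋−⌊3549/710⌋ = 5−4 = 1  ← one
positions of the first 5 ones: 4 8 12 16 21


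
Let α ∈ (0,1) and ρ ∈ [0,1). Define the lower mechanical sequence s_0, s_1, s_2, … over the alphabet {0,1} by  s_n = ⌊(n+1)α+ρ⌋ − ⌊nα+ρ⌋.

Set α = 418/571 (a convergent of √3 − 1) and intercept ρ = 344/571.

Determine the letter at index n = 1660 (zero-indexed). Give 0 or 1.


1

(n+1)α + ρ = (1661·418 + 344) / 571 = 694642/571
nα + ρ     = (1660·418 + 344) / 571 = 694224/571
⌊694642/571⌋ = 1216,  ⌊694224/571⌋ = 1215
s_{1660} = 1216 − 1215 = 1


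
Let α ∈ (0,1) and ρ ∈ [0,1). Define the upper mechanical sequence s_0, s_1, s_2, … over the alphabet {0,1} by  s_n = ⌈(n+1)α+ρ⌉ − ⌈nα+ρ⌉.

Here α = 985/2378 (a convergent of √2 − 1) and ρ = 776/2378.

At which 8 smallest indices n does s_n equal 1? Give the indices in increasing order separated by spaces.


n=0: ⌈1761/2378⌉−⌈776/2378⌉ = 1−1 = 0
n=1: ⌈2746/2378⌉−⌈1761/2378⌉ = 2−1 = 1  ← one
n=2: ⌈3731/2378⌉−⌈2746/2378⌉ = 2−2 = 0
n=3: ⌈4716/2378⌉−⌈3731/2378⌉ = 2−2 = 0
n=4: ⌈5701/2378⌉−⌈4716/2378⌉ = 3−2 = 1  ← one
n=5: ⌈6686/2378⌉−⌈5701/2378⌉ = 3−3 = 0
n=6: ⌈7671/2378⌉−⌈6686/2378⌉ = 4−3 = 1  ← one
n=7: ⌈8656/2378⌉−⌈7671/2378⌉ = 4−4 = 0
n=8: ⌈9641/2378⌉−⌈8656/2378⌉ = 5−4 = 1  ← one
n=9: ⌈10626/2378⌉−⌈9641/2378⌉ = 5−5 = 0
n=10: ⌈11611/2378⌉−⌈10626/2378⌉ = 5−5 = 0
n=11: ⌈12596/2378⌉−⌈11611/2378⌉ = 6−5 = 1  ← one
n=12: ⌈13581/2378⌉−⌈12596/2378⌉ = 6−6 = 0
n=13: ⌈14566/2378⌉−⌈13581/2378⌉ = 7−6 = 1  ← one
n=14: ⌈15551/2378⌉−⌈14566/2378⌉ = 7−7 = 0
n=15: ⌈16536/2378⌉−⌈15551/2378⌉ = 7−7 = 0
n=16: ⌈17521/2378⌉−⌈16536/2378⌉ = 8−7 = 1  ← one
n=17: ⌈18506/2378⌉−⌈17521/2378⌉ = 8−8 = 0
n=18: ⌈19491/2378⌉−⌈18506/2378⌉ = 9−8 = 1  ← one
positions of the first 8 ones: 1 4 6 8 11 13 16 18

1 4 6 8 11 13 16 18


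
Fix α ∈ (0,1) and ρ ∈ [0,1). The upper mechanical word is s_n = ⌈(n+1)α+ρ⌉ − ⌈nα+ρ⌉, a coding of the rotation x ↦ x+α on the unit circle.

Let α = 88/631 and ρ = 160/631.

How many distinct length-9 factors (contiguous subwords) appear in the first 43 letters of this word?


10

t_n = ⌈(n·88+160)/631⌉ for n = 0 … 43:
  n=0…9: ⌈160/631⌉=1 ⌈248/631⌉=1 ⌈336/631⌉=1 ⌈424/631⌉=1 ⌈512/631⌉=1 ⌈600/631⌉=1 ⌈688/631⌉=2 ⌈776/631⌉=2 ⌈864/631⌉=2 ⌈952/631⌉=2
  n=10…19: ⌈1040/631⌉=2 ⌈1128/631⌉=2 ⌈1216/631⌉=2 ⌈1304/631⌉=3 ⌈1392/631⌉=3 ⌈1480/631⌉=3 ⌈1568/631⌉=3 ⌈1656/631⌉=3 ⌈1744/631⌉=3 ⌈1832/631⌉=3
  n=20…29: ⌈1920/631⌉=4 ⌈2008/631⌉=4 ⌈2096/631⌉=4 ⌈2184/631⌉=4 ⌈2272/631⌉=4 ⌈2360/631⌉=4 ⌈2448/631⌉=4 ⌈2536/631⌉=5 ⌈2624/631⌉=5 ⌈2712/631⌉=5
  n=30…39: ⌈2800/631⌉=5 ⌈2888/631⌉=5 ⌈2976/631⌉=5 ⌈3064/631⌉=5 ⌈3152/631⌉=5 ⌈3240/631⌉=6 ⌈3328/631⌉=6 ⌈3416/631⌉=6 ⌈3504/631⌉=6 ⌈3592/631⌉=6
  n=40…43: ⌈3680/631⌉=6 ⌈3768/631⌉=6 ⌈3856/631⌉=7 ⌈3944/631⌉=7
s_n = t_(n+1) − t_n for n = 0 … 42 gives
prefix = 0000010000001000000100000010000000100000010
slide a length-9 window over [0..8] … [34..42] (35 windows); first occurrence of each distinct factor:
  [  0..  8] 000001000
  [  1..  9] 000010000
  [  2.. 10] 000100000
  [  3.. 11] 001000000
  [  4.. 12] 010000001
  [  5.. 13] 100000010
  [  6.. 14] 000000100
  [ 25.. 33] 010000000
  [ 26.. 34] 100000001
  [ 27.. 35] 000000010
  (the other 25 windows repeat one of these)
distinct factors: {000000010, 000000100, 000001000, 000010000, 000100000, 001000000, 010000000, 010000001, 100000001, 100000010}
count = 10  (Sturmian bound for length 9 is 10)


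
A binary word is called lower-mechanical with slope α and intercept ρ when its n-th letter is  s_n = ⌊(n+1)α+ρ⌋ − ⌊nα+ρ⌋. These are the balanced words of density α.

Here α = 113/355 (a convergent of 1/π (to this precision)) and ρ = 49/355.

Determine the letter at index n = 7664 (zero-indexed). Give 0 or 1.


0

(n+1)α + ρ = (7665·113 + 49) / 355 = 866194/355
nα + ρ     = (7664·113 + 49) / 355 = 866081/355
⌊866194/355⌋ = 2439,  ⌊866081/355⌋ = 2439
s_{7664} = 2439 − 2439 = 0


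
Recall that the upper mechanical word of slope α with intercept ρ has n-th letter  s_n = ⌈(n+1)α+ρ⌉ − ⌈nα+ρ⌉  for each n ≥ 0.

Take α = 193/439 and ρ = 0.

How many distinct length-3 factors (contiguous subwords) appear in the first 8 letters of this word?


2

t_n = ⌈(n·193)/439⌉ for n = 0 … 8:
  n=0…8: ⌈0/439⌉=0 ⌈193/439⌉=1 ⌈386/439⌉=1 ⌈579/439⌉=2 ⌈772/439⌉=2 ⌈965/439⌉=3 ⌈1158/439⌉=3 ⌈1351/439⌉=4 ⌈1544/439⌉=4
s_n = t_(n+1) − t_n for n = 0 … 7 gives
prefix = 10101010
slide a length-3 window over [0..2] … [5..7] (6 windows); first occurrence of each distinct factor:
  [  0..  2] 101
  [  1..  3] 010
  (the other 4 windows repeat one of these)
distinct factors: {010, 101}
count = 2  (Sturmian bound for length 3 is 4)


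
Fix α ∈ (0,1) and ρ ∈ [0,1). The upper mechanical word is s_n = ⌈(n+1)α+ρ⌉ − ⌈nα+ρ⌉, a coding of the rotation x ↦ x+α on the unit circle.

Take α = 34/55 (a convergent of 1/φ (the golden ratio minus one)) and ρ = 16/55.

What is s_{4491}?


1

(n+1)α + ρ = (4492·34 + 16) / 55 = 152744/55
nα + ρ     = (4491·34 + 16) / 55 = 152710/55
⌈152744/55⌉ = 2778,  ⌈152710/55⌉ = 2777
s_{4491} = 2778 − 2777 = 1


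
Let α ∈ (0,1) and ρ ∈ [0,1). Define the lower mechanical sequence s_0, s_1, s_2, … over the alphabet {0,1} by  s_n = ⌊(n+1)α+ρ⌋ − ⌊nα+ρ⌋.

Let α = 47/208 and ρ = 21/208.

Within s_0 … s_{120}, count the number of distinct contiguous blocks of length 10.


11

t_n = ⌊(n·47+21)/208⌋ for n = 0 … 121:
  n=0…9: ⌊21/208⌋=0 ⌊68/208⌋=0 ⌊115/208⌋=0 ⌊162/208⌋=0 ⌊209/208⌋=1 ⌊256/208⌋=1 ⌊303/208⌋=1 ⌊350/208⌋=1 ⌊397/208⌋=1 ⌊444/208⌋=2
  n=10…19: ⌊491/208⌋=2 ⌊538/208⌋=2 ⌊585/208⌋=2 ⌊632/208⌋=3 ⌊679/208⌋=3 ⌊726/208⌋=3 ⌊773/208⌋=3 ⌊820/208⌋=3 ⌊867/208⌋=4 ⌊914/208⌋=4
  n=20…29: ⌊961/208⌋=4 ⌊1008/208⌋=4 ⌊1055/208⌋=5 ⌊1102/208⌋=5 ⌊1149/208⌋=5 ⌊1196/208⌋=5 ⌊1243/208⌋=5 ⌊1290/208⌋=6 ⌊1337/208⌋=6 ⌊1384/208⌋=6
  n=30…39: ⌊1431/208⌋=6 ⌊1478/208⌋=7 ⌊1525/208⌋=7 ⌊1572/208⌋=7 ⌊1619/208⌋=7 ⌊1666/208⌋=8 ⌊1713/208⌋=8 ⌊1760/208⌋=8 ⌊1807/208⌋=8 ⌊1854/208⌋=8
  n=40…49: ⌊1901/208⌋=9 ⌊1948/208⌋=9 ⌊1995/208⌋=9 ⌊2042/208⌋=9 ⌊2089/208⌋=10 ⌊2136/208⌋=10 ⌊2183/208⌋=10 ⌊2230/208⌋=10 ⌊2277/208⌋=10 ⌊2324/208⌋=11
  n=50…59: ⌊2371/208⌋=11 ⌊2418/208⌋=11 ⌊2465/208⌋=11 ⌊2512/208⌋=12 ⌊2559/208⌋=12 ⌊2606/208⌋=12 ⌊2653/208⌋=12 ⌊2700/208⌋=12 ⌊2747/208⌋=13 ⌊2794/208⌋=13
  n=60…69: ⌊2841/208⌋=13 ⌊2888/208⌋=13 ⌊2935/208⌋=14 ⌊2982/208⌋=14 ⌊3029/208⌋=14 ⌊3076/208⌋=14 ⌊3123/208⌋=15 ⌊3170/208⌋=15 ⌊3217/208⌋=15 ⌊3264/208⌋=15
  n=70…79: ⌊3311/208⌋=15 ⌊3358/208⌋=16 ⌊3405/208⌋=16 ⌊3452/208⌋=16 ⌊3499/208⌋=16 ⌊3546/208⌋=17 ⌊3593/208⌋=17 ⌊3640/208⌋=17 ⌊3687/208⌋=17 ⌊3734/208⌋=17
  n=80…89: ⌊3781/208⌋=18 ⌊3828/208⌋=18 ⌊3875/208⌋=18 ⌊3922/208⌋=18 ⌊3969/208⌋=19 ⌊4016/208⌋=19 ⌊4063/208⌋=19 ⌊4110/208⌋=19 ⌊4157/208⌋=19 ⌊4204/208⌋=20
  n=90…99: ⌊4251/208⌋=20 ⌊4298/208⌋=20 ⌊4345/208⌋=20 ⌊4392/208⌋=21 ⌊4439/208⌋=21 ⌊4486/208⌋=21 ⌊4533/208⌋=21 ⌊4580/208⌋=22 ⌊4627/208⌋=22 ⌊4674/208⌋=22
  n=100…109: ⌊4721/208⌋=22 ⌊4768/208⌋=22 ⌊4815/208⌋=23 ⌊4862/208⌋=23 ⌊4909/208⌋=23 ⌊4956/208⌋=23 ⌊5003/208⌋=24 ⌊5050/208⌋=24 ⌊5097/208⌋=24 ⌊5144/208⌋=24
  n=110…119: ⌊5191/208⌋=24 ⌊5238/208⌋=25 ⌊5285/208⌋=25 ⌊5332/208⌋=25 ⌊5379/208⌋=25 ⌊5426/208⌋=26 ⌊5473/208⌋=26 ⌊5520/208⌋=26 ⌊5567/208⌋=26 ⌊5614/208⌋=26
  n=120…121: ⌊5661/208⌋=27 ⌊5708/208⌋=27
s_n = t_(n+1) − t_n for n = 0 … 120 gives
prefix = 0001000010001000010001000010001000100001000100001000100001000100010000100010000100010000100010001000010001000010001000010
slide a length-10 window over [0..9] … [111..120] (112 windows); first occurrence of each distinct factor:
  [  0..  9] 0001000010
  [  1.. 10] 0010000100
  [  2.. 11] 0100001000
  [  3.. 12] 1000010001
  [  4.. 13] 0000100010
  [  5.. 14] 0001000100
  [  6.. 15] 0010001000
  [  7.. 16] 0100010000
  [  8.. 17] 1000100001
  [ 25.. 34] 0100010001
  [ 26.. 35] 1000100010
  (the other 101 windows repeat one of these)
distinct factors: {0000100010, 0001000010, 0001000100, 0010000100, 0010001000, 0100001000, 0100010000, 0100010001, 1000010001, 1000100001, 1000100010}
count = 11  (Sturmian bound for length 10 is 11)


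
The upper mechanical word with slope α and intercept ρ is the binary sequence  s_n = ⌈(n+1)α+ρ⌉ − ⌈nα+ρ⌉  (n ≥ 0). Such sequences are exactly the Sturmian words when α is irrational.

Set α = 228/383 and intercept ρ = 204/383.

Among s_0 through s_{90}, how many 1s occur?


#1s = Σ_{n=0}^{90} s_n = Σ_{n=0}^{90} (⌈(n+1)α+ρ⌉ − ⌈nα+ρ⌉)
the sum telescopes: every ⌈nα+ρ⌉ with 0 < n < 91 appears once with + and once with −, leaving ⌈91α+ρ⌉ − ⌈0·α+ρ⌉
91α + ρ = (91·228 + 204) / 383 = 20952/383
ρ = 204/383
⌈20952/383⌉ = 55,  ⌈204/383⌉ = 1
#1s = 55 − 1 = 54

54


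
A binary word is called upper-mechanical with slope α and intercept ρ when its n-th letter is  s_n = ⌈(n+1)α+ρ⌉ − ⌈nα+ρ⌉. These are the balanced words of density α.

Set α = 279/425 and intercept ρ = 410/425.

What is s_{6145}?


(n+1)α + ρ = (6146·279 + 410) / 425 = 1715144/425
nα + ρ     = (6145·279 + 410) / 425 = 1714865/425
⌈1715144/425⌉ = 4036,  ⌈1714865/425⌉ = 4035
s_{6145} = 4036 − 4035 = 1

1


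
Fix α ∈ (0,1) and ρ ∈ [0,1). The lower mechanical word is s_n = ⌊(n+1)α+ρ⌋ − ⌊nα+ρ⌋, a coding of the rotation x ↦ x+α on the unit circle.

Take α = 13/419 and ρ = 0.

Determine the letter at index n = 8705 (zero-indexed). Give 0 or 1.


0

(n+1)α + ρ = (8706·13) / 419 = 113178/419
nα + ρ     = (8705·13) / 419 = 113165/419
⌊113178/419⌋ = 270,  ⌊113165/419⌋ = 270
s_{8705} = 270 − 270 = 0


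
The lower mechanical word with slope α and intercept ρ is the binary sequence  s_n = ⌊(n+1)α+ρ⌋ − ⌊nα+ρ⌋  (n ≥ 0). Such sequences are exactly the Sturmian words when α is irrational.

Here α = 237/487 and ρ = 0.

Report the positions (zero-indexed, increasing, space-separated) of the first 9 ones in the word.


n=0: ⌊237/487⌋−⌊0/487⌋ = 0−0 = 0
n=1: ⌊474/487⌋−⌊237/487⌋ = 0−0 = 0
n=2: ⌊711/487⌋−⌊474/487⌋ = 1−0 = 1  ← one
n=3: ⌊948/487⌋−⌊711/487⌋ = 1−1 = 0
n=4: ⌊1185/487⌋−⌊948/487⌋ = 2−1 = 1  ← one
n=5: ⌊1422/487⌋−⌊1185/487⌋ = 2−2 = 0
n=6: ⌊1659/487⌋−⌊1422/487⌋ = 3−2 = 1  ← one
n=7: ⌊1896/487⌋−⌊1659/487⌋ = 3−3 = 0
n=8: ⌊2133/487⌋−⌊1896/487⌋ = 4−3 = 1  ← one
n=9: ⌊2370/487⌋−⌊2133/487⌋ = 4−4 = 0
n=10: ⌊2607/487⌋−⌊2370/487⌋ = 5−4 = 1  ← one
n=11: ⌊2844/487⌋−⌊2607/487⌋ = 5−5 = 0
n=12: ⌊3081/487⌋−⌊2844/487⌋ = 6−5 = 1  ← one
n=13: ⌊3318/487⌋−⌊3081/487⌋ = 6−6 = 0
n=14: ⌊3555/487⌋−⌊3318/487⌋ = 7−6 = 1  ← one
n=15: ⌊3792/487⌋−⌊3555/487⌋ = 7−7 = 0
n=16: ⌊4029/487⌋−⌊3792/487⌋ = 8−7 = 1  ← one
n=17: ⌊4266/487⌋−⌊4029/487⌋ = 8−8 = 0
n=18: ⌊4503/487⌋−⌊4266/487⌋ = 9−8 = 1  ← one
positions of the first 9 ones: 2 4 6 8 10 12 14 16 18

2 4 6 8 10 12 14 16 18


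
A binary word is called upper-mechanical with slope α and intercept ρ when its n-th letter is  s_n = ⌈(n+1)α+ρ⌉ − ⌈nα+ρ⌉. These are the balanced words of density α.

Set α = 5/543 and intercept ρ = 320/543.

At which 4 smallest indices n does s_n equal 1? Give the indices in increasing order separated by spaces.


n=0: ⌈325/543⌉−⌈320/543⌉ = 1−1 = 0
n=1: ⌈330/543⌉−⌈325/543⌉ = 1−1 = 0
  …
n=44: ⌈545/543⌉−⌈540/543⌉ = 2−1 = 1  ← one
n=45: ⌈550/543⌉−⌈545/543⌉ = 2−2 = 0
n=46: ⌈555/543⌉−⌈550/543⌉ = 2−2 = 0
  …
n=153: ⌈1090/543⌉−⌈1085/543⌉ = 3−2 = 1  ← one
n=154: ⌈1095/543⌉−⌈1090/543⌉ = 3−3 = 0
n=155: ⌈1100/543⌉−⌈1095/543⌉ = 3−3 = 0
  …
n=261: ⌈1630/543⌉−⌈1625/543⌉ = 4−3 = 1  ← one
n=262: ⌈1635/543⌉−⌈1630/543⌉ = 4−4 = 0
n=263: ⌈1640/543⌉−⌈1635/543⌉ = 4−4 = 0
  …
n=370: ⌈2175/543⌉−⌈2170/543⌉ = 5−4 = 1  ← one
positions of the first 4 ones: 44 153 261 370

44 153 261 370


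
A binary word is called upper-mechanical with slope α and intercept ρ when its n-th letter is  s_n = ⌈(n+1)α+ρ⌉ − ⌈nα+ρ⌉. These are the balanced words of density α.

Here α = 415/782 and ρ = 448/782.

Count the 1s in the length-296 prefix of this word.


157

#1s = Σ_{n=0}^{295} s_n = Σ_{n=0}^{295} (⌈(n+1)α+ρ⌉ − ⌈nα+ρ⌉)
the sum telescopes: every ⌈nα+ρ⌉ with 0 < n < 296 appears once with + and once with −, leaving ⌈296α+ρ⌉ − ⌈0·α+ρ⌉
296α + ρ = (296·415 + 448) / 782 = 123288/782
ρ = 448/782
⌈123288/782⌉ = 158,  ⌈448/782⌉ = 1
#1s = 158 − 1 = 157


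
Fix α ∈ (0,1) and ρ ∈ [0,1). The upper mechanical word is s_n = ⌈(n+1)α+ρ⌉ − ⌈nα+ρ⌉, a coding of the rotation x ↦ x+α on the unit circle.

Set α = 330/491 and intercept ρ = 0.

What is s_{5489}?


(n+1)α + ρ = (5490·330) / 491 = 1811700/491
nα + ρ     = (5489·330) / 491 = 1811370/491
⌈1811700/491⌉ = 3690,  ⌈1811370/491⌉ = 3690
s_{5489} = 3690 − 3690 = 0

0


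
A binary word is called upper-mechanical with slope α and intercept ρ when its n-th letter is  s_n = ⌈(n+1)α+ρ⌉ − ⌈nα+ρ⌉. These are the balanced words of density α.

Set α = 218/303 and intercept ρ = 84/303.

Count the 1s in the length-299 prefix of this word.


#1s = Σ_{n=0}^{298} s_n = Σ_{n=0}^{298} (⌈(n+1)α+ρ⌉ − ⌈nα+ρ⌉)
the sum telescopes: every ⌈nα+ρ⌉ with 0 < n < 299 appears once with + and once with −, leaving ⌈299α+ρ⌉ − ⌈0·α+ρ⌉
299α + ρ = (299·218 + 84) / 303 = 65266/303
ρ = 84/303
⌈65266/303⌉ = 216,  ⌈84/303⌉ = 1
#1s = 216 − 1 = 215

215


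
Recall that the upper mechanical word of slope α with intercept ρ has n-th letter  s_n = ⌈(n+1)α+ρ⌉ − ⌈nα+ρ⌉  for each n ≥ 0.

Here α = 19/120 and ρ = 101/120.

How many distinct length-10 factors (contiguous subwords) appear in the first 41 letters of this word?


t_n = ⌈(n·19+101)/120⌉ for n = 0 … 41:
  n=0…9: ⌈101/120⌉=1 ⌈120/120⌉=1 ⌈139/120⌉=2 ⌈158/120⌉=2 ⌈177/120⌉=2 ⌈196/120⌉=2 ⌈215/120⌉=2 ⌈234/120⌉=2 ⌈253/120⌉=3 ⌈272/120⌉=3
  n=10…19: ⌈291/120⌉=3 ⌈310/120⌉=3 ⌈329/120⌉=3 ⌈348/120⌉=3 ⌈367/120⌉=4 ⌈386/120⌉=4 ⌈405/120⌉=4 ⌈424/120⌉=4 ⌈443/120⌉=4 ⌈462/120⌉=4
  n=20…29: ⌈481/120⌉=5 ⌈500/120⌉=5 ⌈519/120⌉=5 ⌈538/120⌉=5 ⌈557/120⌉=5 ⌈576/120⌉=5 ⌈595/120⌉=5 ⌈614/120⌉=6 ⌈633/120⌉=6 ⌈652/120⌉=6
  n=30…39: ⌈671/120⌉=6 ⌈690/120⌉=6 ⌈709/120⌉=6 ⌈728/120⌉=7 ⌈747/120⌉=7 ⌈766/120⌉=7 ⌈785/120⌉=7 ⌈804/120⌉=7 ⌈823/120⌉=7 ⌈842/120⌉=8
  n=40…41: ⌈861/120⌉=8 ⌈880/120⌉=8
s_n = t_(n+1) − t_n for n = 0 … 40 gives
prefix = 01000001000001000001000000100000100000100
slide a length-10 window over [0..9] … [31..40] (32 windows); first occurrence of each distinct factor:
  [  0..  9] 0100000100
  [  1.. 10] 1000001000
  [  2.. 11] 0000010000
  [  3.. 12] 0000100000
  [  4.. 13] 0001000001
  [  5.. 14] 0010000010
  [ 16.. 25] 0001000000
  [ 17.. 26] 0010000001
  [ 18.. 27] 0100000010
  [ 19.. 28] 1000000100
  [ 20.. 29] 0000001000
  (the other 21 windows repeat one of these)
distinct factors: {0000001000, 0000010000, 0000100000, 0001000000, 0001000001, 0010000001, 0010000010, 0100000010, 0100000100, 1000000100, 1000001000}
count = 11  (Sturmian bound for length 10 is 11)

11


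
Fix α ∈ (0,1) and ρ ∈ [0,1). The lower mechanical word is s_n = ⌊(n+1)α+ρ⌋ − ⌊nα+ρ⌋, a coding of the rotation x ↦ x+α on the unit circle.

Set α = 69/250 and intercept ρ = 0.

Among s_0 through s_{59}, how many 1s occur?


#1s = Σ_{n=0}^{59} s_n = Σ_{n=0}^{59} (⌊(n+1)α+ρ⌋ − ⌊nα+ρ⌋)
the sum telescopes: every ⌊nα+ρ⌋ with 0 < n < 60 appears once with + and once with −, leaving ⌊60α+ρ⌋ − ⌊0·α+ρ⌋
60α + ρ = (60·69) / 250 = 4140/250
ρ = 0/250
⌊4140/250⌋ = 16,  ⌊0/250⌋ = 0
#1s = 16 − 0 = 16

16


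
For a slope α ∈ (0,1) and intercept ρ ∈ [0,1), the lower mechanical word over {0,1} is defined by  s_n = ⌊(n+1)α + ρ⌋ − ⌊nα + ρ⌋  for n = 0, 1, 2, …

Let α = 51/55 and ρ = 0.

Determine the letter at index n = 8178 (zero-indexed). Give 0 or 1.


1

(n+1)α + ρ = (8179·51) / 55 = 417129/55
nα + ρ     = (8178·51) / 55 = 417078/55
⌊417129/55⌋ = 7584,  ⌊417078/55⌋ = 7583
s_{8178} = 7584 − 7583 = 1


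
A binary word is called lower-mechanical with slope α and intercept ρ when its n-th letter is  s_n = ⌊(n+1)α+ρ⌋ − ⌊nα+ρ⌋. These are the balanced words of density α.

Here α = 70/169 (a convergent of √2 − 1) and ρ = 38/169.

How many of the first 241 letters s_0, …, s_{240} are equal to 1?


#1s = Σ_{n=0}^{240} s_n = Σ_{n=0}^{240} (⌊(n+1)α+ρ⌋ − ⌊nα+ρ⌋)
the sum telescopes: every ⌊nα+ρ⌋ with 0 < n < 241 appears once with + and once with −, leaving ⌊241α+ρ⌋ − ⌊0·α+ρ⌋
241α + ρ = (241·70 + 38) / 169 = 16908/169
ρ = 38/169
⌊16908/169⌋ = 100,  ⌊38/169⌋ = 0
#1s = 100 − 0 = 100

100


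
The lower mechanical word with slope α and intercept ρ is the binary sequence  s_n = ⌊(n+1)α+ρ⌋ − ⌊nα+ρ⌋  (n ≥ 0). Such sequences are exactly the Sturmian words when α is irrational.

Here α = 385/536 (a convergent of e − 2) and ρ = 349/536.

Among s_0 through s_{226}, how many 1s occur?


163

#1s = Σ_{n=0}^{226} s_n = Σ_{n=0}^{226} (⌊(n+1)α+ρ⌋ − ⌊nα+ρ⌋)
the sum telescopes: every ⌊nα+ρ⌋ with 0 < n < 227 appears once with + and once with −, leaving ⌊227α+ρ⌋ − ⌊0·α+ρ⌋
227α + ρ = (227·385 + 349) / 536 = 87744/536
ρ = 349/536
⌊87744/536⌋ = 163,  ⌊349/536⌋ = 0
#1s = 163 − 0 = 163


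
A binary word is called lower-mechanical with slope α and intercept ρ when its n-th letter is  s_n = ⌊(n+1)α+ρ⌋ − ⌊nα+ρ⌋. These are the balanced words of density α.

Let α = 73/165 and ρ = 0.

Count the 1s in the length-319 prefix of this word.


141

#1s = Σ_{n=0}^{318} s_n = Σ_{n=0}^{318} (⌊(n+1)α+ρ⌋ − ⌊nα+ρ⌋)
the sum telescopes: every ⌊nα+ρ⌋ with 0 < n < 319 appears once with + and once with −, leaving ⌊319α+ρ⌋ − ⌊0·α+ρ⌋
319α + ρ = (319·73) / 165 = 23287/165
ρ = 0/165
⌊23287/165⌋ = 141,  ⌊0/165⌋ = 0
#1s = 141 − 0 = 141


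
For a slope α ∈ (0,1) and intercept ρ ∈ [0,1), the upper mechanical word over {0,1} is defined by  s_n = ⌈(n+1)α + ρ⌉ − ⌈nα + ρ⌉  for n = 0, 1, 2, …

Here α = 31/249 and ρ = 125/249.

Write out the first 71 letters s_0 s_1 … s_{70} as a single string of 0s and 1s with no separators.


00001000000010000000100000001000000010000000100000001000000010000000100

n=0: ⌈(1·31+125)/249⌉ − ⌈(0·31+125)/249⌉ = ⌈156/249⌉ − ⌈125/249⌉ = 1 − 1 = 0
n=1: ⌈(2·31+125)/249⌉ − ⌈(1·31+125)/249⌉ = ⌈187/249⌉ − ⌈156/249⌉ = 1 − 1 = 0
n=2: ⌈(3·31+125)/249⌉ − ⌈(2·31+125)/249⌉ = ⌈218/249⌉ − ⌈187/249⌉ = 1 − 1 = 0
n=3: ⌈(4·31+125)/249⌉ − ⌈(3·31+125)/249⌉ = ⌈249/249⌉ − ⌈218/249⌉ = 1 − 1 = 0
n=4: ⌈(5·31+125)/249⌉ − ⌈(4·31+125)/249⌉ = ⌈280/249⌉ − ⌈249/249⌉ = 2 − 1 = 1
n=5: ⌈(6·31+125)/249⌉ − ⌈(5·31+125)/249⌉ = ⌈311/249⌉ − ⌈280/249⌉ = 2 − 2 = 0
n=6: ⌈(7·31+125)/249⌉ − ⌈(6·31+125)/249⌉ = ⌈342/249⌉ − ⌈311/249⌉ = 2 − 2 = 0
n=7: ⌈(8·31+125)/249⌉ − ⌈(7·31+125)/249⌉ = ⌈373/249⌉ − ⌈342/249⌉ = 2 − 2 = 0
n=8: ⌈(9·31+125)/249⌉ − ⌈(8·31+125)/249⌉ = ⌈404/249⌉ − ⌈373/249⌉ = 2 − 2 = 0
n=9: ⌈(10·31+125)/249⌉ − ⌈(9·31+125)/249⌉ = ⌈435/249⌉ − ⌈404/249⌉ = 2 − 2 = 0
n=10: ⌈(11·31+125)/249⌉ − ⌈(10·31+125)/249⌉ = ⌈466/249⌉ − ⌈435/249⌉ = 2 − 2 = 0
n=11: ⌈(12·31+125)/249⌉ − ⌈(11·31+125)/249⌉ = ⌈497/249⌉ − ⌈466/249⌉ = 2 − 2 = 0
n=12: ⌈(13·31+125)/249⌉ − ⌈(12·31+125)/249⌉ = ⌈528/249⌉ − ⌈497/249⌉ = 3 − 2 = 1
n=13: ⌈(14·31+125)/249⌉ − ⌈(13·31+125)/249⌉ = ⌈559/249⌉ − ⌈528/249⌉ = 3 − 3 = 0
n=14: ⌈(15·31+125)/249⌉ − ⌈(14·31+125)/249⌉ = ⌈590/249⌉ − ⌈559/249⌉ = 3 − 3 = 0
n=15: ⌈(16·31+125)/249⌉ − ⌈(15·31+125)/249⌉ = ⌈621/249⌉ − ⌈590/249⌉ = 3 − 3 = 0
n=16: ⌈(17·31+125)/249⌉ − ⌈(16·31+125)/249⌉ = ⌈652/249⌉ − ⌈621/249⌉ = 3 − 3 = 0
n=17: ⌈(18·31+125)/249⌉ − ⌈(17·31+125)/249⌉ = ⌈683/249⌉ − ⌈652/249⌉ = 3 − 3 = 0
n=18: ⌈(19·31+125)/249⌉ − ⌈(18·31+125)/249⌉ = ⌈714/249⌉ − ⌈683/249⌉ = 3 − 3 = 0
n=19: ⌈(20·31+125)/249⌉ − ⌈(19·31+125)/249⌉ = ⌈745/249⌉ − ⌈714/249⌉ = 3 − 3 = 0
n=20: ⌈(21·31+125)/249⌉ − ⌈(20·31+125)/249⌉ = ⌈776/249⌉ − ⌈745/249⌉ = 4 − 3 = 1
n=21: ⌈(22·31+125)/249⌉ − ⌈(21·31+125)/249⌉ = ⌈807/249⌉ − ⌈776/249⌉ = 4 − 4 = 0
n=22: ⌈(23·31+125)/249⌉ − ⌈(22·31+125)/249⌉ = ⌈838/249⌉ − ⌈807/249⌉ = 4 − 4 = 0
n=23: ⌈(24·31+125)/249⌉ − ⌈(23·31+125)/249⌉ = ⌈869/249⌉ − ⌈838/249⌉ = 4 − 4 = 0
n=24: ⌈(25·31+125)/249⌉ − ⌈(24·31+125)/249⌉ = ⌈900/249⌉ − ⌈869/249⌉ = 4 − 4 = 0
n=25: ⌈(26·31+125)/249⌉ − ⌈(25·31+125)/249⌉ = ⌈931/249⌉ − ⌈900/249⌉ = 4 − 4 = 0
n=26: ⌈(27·31+125)/249⌉ − ⌈(26·31+125)/249⌉ = ⌈962/249⌉ − ⌈931/249⌉ = 4 − 4 = 0
n=27: ⌈(28·31+125)/249⌉ − ⌈(27·31+125)/249⌉ = ⌈993/249⌉ − ⌈962/249⌉ = 4 − 4 = 0
n=28: ⌈(29·31+125)/249⌉ − ⌈(28·31+125)/249⌉ = ⌈1024/249⌉ − ⌈993/249⌉ = 5 − 4 = 1
n=29: ⌈(30·31+125)/249⌉ − ⌈(29·31+125)/249⌉ = ⌈1055/249⌉ − ⌈1024/249⌉ = 5 − 5 = 0
n=30: ⌈(31·31+125)/249⌉ − ⌈(30·31+125)/249⌉ = ⌈1086/249⌉ − ⌈1055/249⌉ = 5 − 5 = 0
n=31: ⌈(32·31+125)/249⌉ − ⌈(31·31+125)/249⌉ = ⌈1117/249⌉ − ⌈1086/249⌉ = 5 − 5 = 0
n=32: ⌈(33·31+125)/249⌉ − ⌈(32·31+125)/249⌉ = ⌈1148/249⌉ − ⌈1117/249⌉ = 5 − 5 = 0
n=33: ⌈(34·31+125)/249⌉ − ⌈(33·31+125)/249⌉ = ⌈1179/249⌉ − ⌈1148/249⌉ = 5 − 5 = 0
n=34: ⌈(35·31+125)/249⌉ − ⌈(34·31+125)/249⌉ = ⌈1210/249⌉ − ⌈1179/249⌉ = 5 − 5 = 0
n=35: ⌈(36·31+125)/249⌉ − ⌈(35·31+125)/249⌉ = ⌈1241/249⌉ − ⌈1210/249⌉ = 5 − 5 = 0
n=36: ⌈(37·31+125)/249⌉ − ⌈(36·31+125)/249⌉ = ⌈1272/249⌉ − ⌈1241/249⌉ = 6 − 5 = 1
n=37: ⌈(38·31+125)/249⌉ − ⌈(37·31+125)/249⌉ = ⌈1303/249⌉ − ⌈1272/249⌉ = 6 − 6 = 0
n=38: ⌈(39·31+125)/249⌉ − ⌈(38·31+125)/249⌉ = ⌈1334/249⌉ − ⌈1303/249⌉ = 6 − 6 = 0
n=39: ⌈(40·31+125)/249⌉ − ⌈(39·31+125)/249⌉ = ⌈1365/249⌉ − ⌈1334/249⌉ = 6 − 6 = 0
n=40: ⌈(41·31+125)/249⌉ − ⌈(40·31+125)/249⌉ = ⌈1396/249⌉ − ⌈1365/249⌉ = 6 − 6 = 0
n=41: ⌈(42·31+125)/249⌉ − ⌈(41·31+125)/249⌉ = ⌈1427/249⌉ − ⌈1396/249⌉ = 6 − 6 = 0
n=42: ⌈(43·31+125)/249⌉ − ⌈(42·31+125)/249⌉ = ⌈1458/249⌉ − ⌈1427/249⌉ = 6 − 6 = 0
n=43: ⌈(44·31+125)/249⌉ − ⌈(43·31+125)/249⌉ = ⌈1489/249⌉ − ⌈1458/249⌉ = 6 − 6 = 0
n=44: ⌈(45·31+125)/249⌉ − ⌈(44·31+125)/249⌉ = ⌈1520/249⌉ − ⌈1489/249⌉ = 7 − 6 = 1
n=45: ⌈(46·31+125)/249⌉ − ⌈(45·31+125)/249⌉ = ⌈1551/249⌉ − ⌈1520/249⌉ = 7 − 7 = 0
n=46: ⌈(47·31+125)/249⌉ − ⌈(46·31+125)/249⌉ = ⌈1582/249⌉ − ⌈1551/249⌉ = 7 − 7 = 0
n=47: ⌈(48·31+125)/249⌉ − ⌈(47·31+125)/249⌉ = ⌈1613/249⌉ − ⌈1582/249⌉ = 7 − 7 = 0
n=48: ⌈(49·31+125)/249⌉ − ⌈(48·31+125)/249⌉ = ⌈1644/249⌉ − ⌈1613/249⌉ = 7 − 7 = 0
n=49: ⌈(50·31+125)/249⌉ − ⌈(49·31+125)/249⌉ = ⌈1675/249⌉ − ⌈1644/249⌉ = 7 − 7 = 0
n=50: ⌈(51·31+125)/249⌉ − ⌈(50·31+125)/249⌉ = ⌈1706/249⌉ − ⌈1675/249⌉ = 7 − 7 = 0
n=51: ⌈(52·31+125)/249⌉ − ⌈(51·31+125)/249⌉ = ⌈1737/249⌉ − ⌈1706/249⌉ = 7 − 7 = 0
n=52: ⌈(53·31+125)/249⌉ − ⌈(52·31+125)/249⌉ = ⌈1768/249⌉ − ⌈1737/249⌉ = 8 − 7 = 1
n=53: ⌈(54·31+125)/249⌉ − ⌈(53·31+125)/249⌉ = ⌈1799/249⌉ − ⌈1768/249⌉ = 8 − 8 = 0
n=54: ⌈(55·31+125)/249⌉ − ⌈(54·31+125)/249⌉ = ⌈1830/249⌉ − ⌈1799/249⌉ = 8 − 8 = 0
n=55: ⌈(56·31+125)/249⌉ − ⌈(55·31+125)/249⌉ = ⌈1861/249⌉ − ⌈1830/249⌉ = 8 − 8 = 0
n=56: ⌈(57·31+125)/249⌉ − ⌈(56·31+125)/249⌉ = ⌈1892/249⌉ − ⌈1861/249⌉ = 8 − 8 = 0
n=57: ⌈(58·31+125)/249⌉ − ⌈(57·31+125)/249⌉ = ⌈1923/249⌉ − ⌈1892/249⌉ = 8 − 8 = 0
n=58: ⌈(59·31+125)/249⌉ − ⌈(58·31+125)/249⌉ = ⌈1954/249⌉ − ⌈1923/249⌉ = 8 − 8 = 0
n=59: ⌈(60·31+125)/249⌉ − ⌈(59·31+125)/249⌉ = ⌈1985/249⌉ − ⌈1954/249⌉ = 8 − 8 = 0
n=60: ⌈(61·31+125)/249⌉ − ⌈(60·31+125)/249⌉ = ⌈2016/249⌉ − ⌈1985/249⌉ = 9 − 8 = 1
n=61: ⌈(62·31+125)/249⌉ − ⌈(61·31+125)/249⌉ = ⌈2047/249⌉ − ⌈2016/249⌉ = 9 − 9 = 0
n=62: ⌈(63·31+125)/249⌉ − ⌈(62·31+125)/249⌉ = ⌈2078/249⌉ − ⌈2047/249⌉ = 9 − 9 = 0
n=63: ⌈(64·31+125)/249⌉ − ⌈(63·31+125)/249⌉ = ⌈2109/249⌉ − ⌈2078/249⌉ = 9 − 9 = 0
n=64: ⌈(65·31+125)/249⌉ − ⌈(64·31+125)/249⌉ = ⌈2140/249⌉ − ⌈2109/249⌉ = 9 − 9 = 0
n=65: ⌈(66·31+125)/249⌉ − ⌈(65·31+125)/249⌉ = ⌈2171/249⌉ − ⌈2140/249⌉ = 9 − 9 = 0
n=66: ⌈(67·31+125)/249⌉ − ⌈(66·31+125)/249⌉ = ⌈2202/249⌉ − ⌈2171/249⌉ = 9 − 9 = 0
n=67: ⌈(68·31+125)/249⌉ − ⌈(67·31+125)/249⌉ = ⌈2233/249⌉ − ⌈2202/249⌉ = 9 − 9 = 0
n=68: ⌈(69·31+125)/249⌉ − ⌈(68·31+125)/249⌉ = ⌈2264/249⌉ − ⌈2233/249⌉ = 10 − 9 = 1
n=69: ⌈(70·31+125)/249⌉ − ⌈(69·31+125)/249⌉ = ⌈2295/249⌉ − ⌈2264/249⌉ = 10 − 10 = 0
n=70: ⌈(71·31+125)/249⌉ − ⌈(70·31+125)/249⌉ = ⌈2326/249⌉ − ⌈2295/249⌉ = 10 − 10 = 0


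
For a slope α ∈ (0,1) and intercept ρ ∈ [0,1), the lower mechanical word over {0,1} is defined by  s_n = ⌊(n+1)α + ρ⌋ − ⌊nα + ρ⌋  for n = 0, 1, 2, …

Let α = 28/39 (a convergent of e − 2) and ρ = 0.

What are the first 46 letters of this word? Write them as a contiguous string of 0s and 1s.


n=0: ⌊(1·28)/39⌋ − ⌊(0·28)/39⌋ = ⌊28/39⌋ − ⌊0/39⌋ = 0 − 0 = 0
n=1: ⌊(2·28)/39⌋ − ⌊(1·28)/39⌋ = ⌊56/39⌋ − ⌊28/39⌋ = 1 − 0 = 1
n=2: ⌊(3·28)/39⌋ − ⌊(2·28)/39⌋ = ⌊84/39⌋ − ⌊56/39⌋ = 2 − 1 = 1
n=3: ⌊(4·28)/39⌋ − ⌊(3·28)/39⌋ = ⌊112/39⌋ − ⌊84/39⌋ = 2 − 2 = 0
n=4: ⌊(5·28)/39⌋ − ⌊(4·28)/39⌋ = ⌊140/39⌋ − ⌊112/39⌋ = 3 − 2 = 1
n=5: ⌊(6·28)/39⌋ − ⌊(5·28)/39⌋ = ⌊168/39⌋ − ⌊140/39⌋ = 4 − 3 = 1
n=6: ⌊(7·28)/39⌋ − ⌊(6·28)/39⌋ = ⌊196/39⌋ − ⌊168/39⌋ = 5 − 4 = 1
n=7: ⌊(8·28)/39⌋ − ⌊(7·28)/39⌋ = ⌊224/39⌋ − ⌊196/39⌋ = 5 − 5 = 0
n=8: ⌊(9·28)/39⌋ − ⌊(8·28)/39⌋ = ⌊252/39⌋ − ⌊224/39⌋ = 6 − 5 = 1
n=9: ⌊(10·28)/39⌋ − ⌊(9·28)/39⌋ = ⌊280/39⌋ − ⌊252/39⌋ = 7 − 6 = 1
n=10: ⌊(11·28)/39⌋ − ⌊(10·28)/39⌋ = ⌊308/39⌋ − ⌊280/39⌋ = 7 − 7 = 0
n=11: ⌊(12·28)/39⌋ − ⌊(11·28)/39⌋ = ⌊336/39⌋ − ⌊308/39⌋ = 8 − 7 = 1
n=12: ⌊(13·28)/39⌋ − ⌊(12·28)/39⌋ = ⌊364/39⌋ − ⌊336/39⌋ = 9 − 8 = 1
n=13: ⌊(14·28)/39⌋ − ⌊(13·28)/39⌋ = ⌊392/39⌋ − ⌊364/39⌋ = 10 − 9 = 1
n=14: ⌊(15·28)/39⌋ − ⌊(14·28)/39⌋ = ⌊420/39⌋ − ⌊392/39⌋ = 10 − 10 = 0
n=15: ⌊(16·28)/39⌋ − ⌊(15·28)/39⌋ = ⌊448/39⌋ − ⌊420/39⌋ = 11 − 10 = 1
n=16: ⌊(17·28)/39⌋ − ⌊(16·28)/39⌋ = ⌊476/39⌋ − ⌊448/39⌋ = 12 − 11 = 1
n=17: ⌊(18·28)/39⌋ − ⌊(17·28)/39⌋ = ⌊504/39⌋ − ⌊476/39⌋ = 12 − 12 = 0
n=18: ⌊(19·28)/39⌋ − ⌊(18·28)/39⌋ = ⌊532/39⌋ − ⌊504/39⌋ = 13 − 12 = 1
n=19: ⌊(20·28)/39⌋ − ⌊(19·28)/39⌋ = ⌊560/39⌋ − ⌊532/39⌋ = 14 − 13 = 1
n=20: ⌊(21·28)/39⌋ − ⌊(20·28)/39⌋ = ⌊588/39⌋ − ⌊560/39⌋ = 15 − 14 = 1
n=21: ⌊(22·28)/39⌋ − ⌊(21·28)/39⌋ = ⌊616/39⌋ − ⌊588/39⌋ = 15 − 15 = 0
n=22: ⌊(23·28)/39⌋ − ⌊(22·28)/39⌋ = ⌊644/39⌋ − ⌊616/39⌋ = 16 − 15 = 1
n=23: ⌊(24·28)/39⌋ − ⌊(23·28)/39⌋ = ⌊672/39⌋ − ⌊644/39⌋ = 17 − 16 = 1
n=24: ⌊(25·28)/39⌋ − ⌊(24·28)/39⌋ = ⌊700/39⌋ − ⌊672/39⌋ = 17 − 17 = 0
n=25: ⌊(26·28)/39⌋ − ⌊(25·28)/39⌋ = ⌊728/39⌋ − ⌊700/39⌋ = 18 − 17 = 1
n=26: ⌊(27·28)/39⌋ − ⌊(26·28)/39⌋ = ⌊756/39⌋ − ⌊728/39⌋ = 19 − 18 = 1
n=27: ⌊(28·28)/39⌋ − ⌊(27·28)/39⌋ = ⌊784/39⌋ − ⌊756/39⌋ = 20 − 19 = 1
n=28: ⌊(29·28)/39⌋ − ⌊(28·28)/39⌋ = ⌊812/39⌋ − ⌊784/39⌋ = 20 − 20 = 0
n=29: ⌊(30·28)/39⌋ − ⌊(29·28)/39⌋ = ⌊840/39⌋ − ⌊812/39⌋ = 21 − 20 = 1
n=30: ⌊(31·28)/39⌋ − ⌊(30·28)/39⌋ = ⌊868/39⌋ − ⌊840/39⌋ = 22 − 21 = 1
n=31: ⌊(32·28)/39⌋ − ⌊(31·28)/39⌋ = ⌊896/39⌋ − ⌊868/39⌋ = 22 − 22 = 0
n=32: ⌊(33·28)/39⌋ − ⌊(32·28)/39⌋ = ⌊924/39⌋ − ⌊896/39⌋ = 23 − 22 = 1
n=33: ⌊(34·28)/39⌋ − ⌊(33·28)/39⌋ = ⌊952/39⌋ − ⌊924/39⌋ = 24 − 23 = 1
n=34: ⌊(35·28)/39⌋ − ⌊(34·28)/39⌋ = ⌊980/39⌋ − ⌊952/39⌋ = 25 − 24 = 1
n=35: ⌊(36·28)/39⌋ − ⌊(35·28)/39⌋ = ⌊1008/39⌋ − ⌊980/39⌋ = 25 − 25 = 0
n=36: ⌊(37·28)/39⌋ − ⌊(36·28)/39⌋ = ⌊1036/39⌋ − ⌊1008/39⌋ = 26 − 25 = 1
n=37: ⌊(38·28)/39⌋ − ⌊(37·28)/39⌋ = ⌊1064/39⌋ − ⌊1036/39⌋ = 27 − 26 = 1
n=38: ⌊(39·28)/39⌋ − ⌊(38·28)/39⌋ = ⌊1092/39⌋ − ⌊1064/39⌋ = 28 − 27 = 1
n=39: ⌊(40·28)/39⌋ − ⌊(39·28)/39⌋ = ⌊1120/39⌋ − ⌊1092/39⌋ = 28 − 28 = 0
n=40: ⌊(41·28)/39⌋ − ⌊(40·28)/39⌋ = ⌊1148/39⌋ − ⌊1120/39⌋ = 29 − 28 = 1
n=41: ⌊(42·28)/39⌋ − ⌊(41·28)/39⌋ = ⌊1176/39⌋ − ⌊1148/39⌋ = 30 − 29 = 1
n=42: ⌊(43·28)/39⌋ − ⌊(42·28)/39⌋ = ⌊1204/39⌋ − ⌊1176/39⌋ = 30 − 30 = 0
n=43: ⌊(44·28)/39⌋ − ⌊(43·28)/39⌋ = ⌊1232/39⌋ − ⌊1204/39⌋ = 31 − 30 = 1
n=44: ⌊(45·28)/39⌋ − ⌊(44·28)/39⌋ = ⌊1260/39⌋ − ⌊1232/39⌋ = 32 − 31 = 1
n=45: ⌊(46·28)/39⌋ − ⌊(45·28)/39⌋ = ⌊1288/39⌋ − ⌊1260/39⌋ = 33 − 32 = 1

0110111011011101101110110111011011101110110111


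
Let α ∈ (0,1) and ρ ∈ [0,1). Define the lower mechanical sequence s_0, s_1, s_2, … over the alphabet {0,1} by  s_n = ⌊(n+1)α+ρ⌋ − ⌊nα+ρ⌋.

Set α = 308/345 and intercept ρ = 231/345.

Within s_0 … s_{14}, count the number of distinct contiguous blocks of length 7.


t_n = ⌊(n·308+231)/345⌋ for n = 0 … 15:
  n=0…9: ⌊231/345⌋=0 ⌊539/345⌋=1 ⌊847/345⌋=2 ⌊1155/345⌋=3 ⌊1463/345⌋=4 ⌊1771/345⌋=5 ⌊2079/345⌋=6 ⌊2387/345⌋=6 ⌊2695/345⌋=7 ⌊3003/345⌋=8
  n=10…15: ⌊3311/345⌋=9 ⌊3619/345⌋=10 ⌊3927/345⌋=11 ⌊4235/345⌋=12 ⌊4543/345⌋=13 ⌊4851/345⌋=14
s_n = t_(n+1) − t_n for n = 0 … 14 gives
prefix = 111111011111111
slide a length-7 window over [0..6] … [8..14] (9 windows); first occurrence of each distinct factor:
  [  0..  6] 1111110
  [  1..  7] 1111101
  [  2..  8] 1111011
  [  3..  9] 1110111
  [  4.. 10] 1101111
  [  5.. 11] 1011111
  [  6.. 12] 0111111
  [  7.. 13] 1111111
  (the other 1 window repeats one of these)
distinct factors: {0111111, 1011111, 1101111, 1110111, 1111011, 1111101, 1111110, 1111111}
count = 8  (Sturmian bound for length 7 is 8)

8


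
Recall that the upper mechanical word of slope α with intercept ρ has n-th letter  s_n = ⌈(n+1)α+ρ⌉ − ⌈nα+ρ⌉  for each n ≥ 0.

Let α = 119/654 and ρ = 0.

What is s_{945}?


(n+1)α + ρ = (946·119) / 654 = 112574/654
nα + ρ     = (945·119) / 654 = 112455/654
⌈112574/654⌉ = 173,  ⌈112455/654⌉ = 172
s_{945} = 173 − 172 = 1

1


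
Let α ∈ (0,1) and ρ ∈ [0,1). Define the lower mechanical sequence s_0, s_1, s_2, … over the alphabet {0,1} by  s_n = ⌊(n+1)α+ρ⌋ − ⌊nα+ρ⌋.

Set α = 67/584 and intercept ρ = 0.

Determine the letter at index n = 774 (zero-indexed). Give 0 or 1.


(n+1)α + ρ = (775·67) / 584 = 51925/584
nα + ρ     = (774·67) / 584 = 51858/584
⌊51925/584⌋ = 88,  ⌊51858/584⌋ = 88
s_{774} = 88 − 88 = 0

0


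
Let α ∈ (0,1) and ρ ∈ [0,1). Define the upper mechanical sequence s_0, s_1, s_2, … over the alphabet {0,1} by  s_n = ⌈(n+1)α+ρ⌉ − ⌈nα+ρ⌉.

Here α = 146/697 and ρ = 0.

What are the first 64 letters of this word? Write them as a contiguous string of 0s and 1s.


1000100001000010000100010000100001000010001000010000100001000010

n=0: ⌈(1·146)/697⌉ − ⌈(0·146)/697⌉ = ⌈146/697⌉ − ⌈0/697⌉ = 1 − 0 = 1
n=1: ⌈(2·146)/697⌉ − ⌈(1·146)/697⌉ = ⌈292/697⌉ − ⌈146/697⌉ = 1 − 1 = 0
n=2: ⌈(3·146)/697⌉ − ⌈(2·146)/697⌉ = ⌈438/697⌉ − ⌈292/697⌉ = 1 − 1 = 0
n=3: ⌈(4·146)/697⌉ − ⌈(3·146)/697⌉ = ⌈584/697⌉ − ⌈438/697⌉ = 1 − 1 = 0
n=4: ⌈(5·146)/697⌉ − ⌈(4·146)/697⌉ = ⌈730/697⌉ − ⌈584/697⌉ = 2 − 1 = 1
n=5: ⌈(6·146)/697⌉ − ⌈(5·146)/697⌉ = ⌈876/697⌉ − ⌈730/697⌉ = 2 − 2 = 0
n=6: ⌈(7·146)/697⌉ − ⌈(6·146)/697⌉ = ⌈1022/697⌉ − ⌈876/697⌉ = 2 − 2 = 0
n=7: ⌈(8·146)/697⌉ − ⌈(7·146)/697⌉ = ⌈1168/697⌉ − ⌈1022/697⌉ = 2 − 2 = 0
n=8: ⌈(9·146)/697⌉ − ⌈(8·146)/697⌉ = ⌈1314/697⌉ − ⌈1168/697⌉ = 2 − 2 = 0
n=9: ⌈(10·146)/697⌉ − ⌈(9·146)/697⌉ = ⌈1460/697⌉ − ⌈1314/697⌉ = 3 − 2 = 1
n=10: ⌈(11·146)/697⌉ − ⌈(10·146)/697⌉ = ⌈1606/697⌉ − ⌈1460/697⌉ = 3 − 3 = 0
n=11: ⌈(12·146)/697⌉ − ⌈(11·146)/697⌉ = ⌈1752/697⌉ − ⌈1606/697⌉ = 3 − 3 = 0
n=12: ⌈(13·146)/697⌉ − ⌈(12·146)/697⌉ = ⌈1898/697⌉ − ⌈1752/697⌉ = 3 − 3 = 0
n=13: ⌈(14·146)/697⌉ − ⌈(13·146)/697⌉ = ⌈2044/697⌉ − ⌈1898/697⌉ = 3 − 3 = 0
n=14: ⌈(15·146)/697⌉ − ⌈(14·146)/697⌉ = ⌈2190/697⌉ − ⌈2044/697⌉ = 4 − 3 = 1
n=15: ⌈(16·146)/697⌉ − ⌈(15·146)/697⌉ = ⌈2336/697⌉ − ⌈2190/697⌉ = 4 − 4 = 0
n=16: ⌈(17·146)/697⌉ − ⌈(16·146)/697⌉ = ⌈2482/697⌉ − ⌈2336/697⌉ = 4 − 4 = 0
n=17: ⌈(18·146)/697⌉ − ⌈(17·146)/697⌉ = ⌈2628/697⌉ − ⌈2482/697⌉ = 4 − 4 = 0
n=18: ⌈(19·146)/697⌉ − ⌈(18·146)/697⌉ = ⌈2774/697⌉ − ⌈2628/697⌉ = 4 − 4 = 0
n=19: ⌈(20·146)/697⌉ − ⌈(19·146)/697⌉ = ⌈2920/697⌉ − ⌈2774/697⌉ = 5 − 4 = 1
n=20: ⌈(21·146)/697⌉ − ⌈(20·146)/697⌉ = ⌈3066/697⌉ − ⌈2920/697⌉ = 5 − 5 = 0
n=21: ⌈(22·146)/697⌉ − ⌈(21·146)/697⌉ = ⌈3212/697⌉ − ⌈3066/697⌉ = 5 − 5 = 0
n=22: ⌈(23·146)/697⌉ − ⌈(22·146)/697⌉ = ⌈3358/697⌉ − ⌈3212/697⌉ = 5 − 5 = 0
n=23: ⌈(24·146)/697⌉ − ⌈(23·146)/697⌉ = ⌈3504/697⌉ − ⌈3358/697⌉ = 6 − 5 = 1
n=24: ⌈(25·146)/697⌉ − ⌈(24·146)/697⌉ = ⌈3650/697⌉ − ⌈3504/697⌉ = 6 − 6 = 0
n=25: ⌈(26·146)/697⌉ − ⌈(25·146)/697⌉ = ⌈3796/697⌉ − ⌈3650/697⌉ = 6 − 6 = 0
n=26: ⌈(27·146)/697⌉ − ⌈(26·146)/697⌉ = ⌈3942/697⌉ − ⌈3796/697⌉ = 6 − 6 = 0
n=27: ⌈(28·146)/697⌉ − ⌈(27·146)/697⌉ = ⌈4088/697⌉ − ⌈3942/697⌉ = 6 − 6 = 0
n=28: ⌈(29·146)/697⌉ − ⌈(28·146)/697⌉ = ⌈4234/697⌉ − ⌈4088/697⌉ = 7 − 6 = 1
n=29: ⌈(30·146)/697⌉ − ⌈(29·146)/697⌉ = ⌈4380/697⌉ − ⌈4234/697⌉ = 7 − 7 = 0
n=30: ⌈(31·146)/697⌉ − ⌈(30·146)/697⌉ = ⌈4526/697⌉ − ⌈4380/697⌉ = 7 − 7 = 0
n=31: ⌈(32·146)/697⌉ − ⌈(31·146)/697⌉ = ⌈4672/697⌉ − ⌈4526/697⌉ = 7 − 7 = 0
n=32: ⌈(33·146)/697⌉ − ⌈(32·146)/697⌉ = ⌈4818/697⌉ − ⌈4672/697⌉ = 7 − 7 = 0
n=33: ⌈(34·146)/697⌉ − ⌈(33·146)/697⌉ = ⌈4964/697⌉ − ⌈4818/697⌉ = 8 − 7 = 1
n=34: ⌈(35·146)/697⌉ − ⌈(34·146)/697⌉ = ⌈5110/697⌉ − ⌈4964/697⌉ = 8 − 8 = 0
n=35: ⌈(36·146)/697⌉ − ⌈(35·146)/697⌉ = ⌈5256/697⌉ − ⌈5110/697⌉ = 8 − 8 = 0
n=36: ⌈(37·146)/697⌉ − ⌈(36·146)/697⌉ = ⌈5402/697⌉ − ⌈5256/697⌉ = 8 − 8 = 0
n=37: ⌈(38·146)/697⌉ − ⌈(37·146)/697⌉ = ⌈5548/697⌉ − ⌈5402/697⌉ = 8 − 8 = 0
n=38: ⌈(39·146)/697⌉ − ⌈(38·146)/697⌉ = ⌈5694/697⌉ − ⌈5548/697⌉ = 9 − 8 = 1
n=39: ⌈(40·146)/697⌉ − ⌈(39·146)/697⌉ = ⌈5840/697⌉ − ⌈5694/697⌉ = 9 − 9 = 0
n=40: ⌈(41·146)/697⌉ − ⌈(40·146)/697⌉ = ⌈5986/697⌉ − ⌈5840/697⌉ = 9 − 9 = 0
n=41: ⌈(42·146)/697⌉ − ⌈(41·146)/697⌉ = ⌈6132/697⌉ − ⌈5986/697⌉ = 9 − 9 = 0
n=42: ⌈(43·146)/697⌉ − ⌈(42·146)/697⌉ = ⌈6278/697⌉ − ⌈6132/697⌉ = 10 − 9 = 1
n=43: ⌈(44·146)/697⌉ − ⌈(43·146)/697⌉ = ⌈6424/697⌉ − ⌈6278/697⌉ = 10 − 10 = 0
n=44: ⌈(45·146)/697⌉ − ⌈(44·146)/697⌉ = ⌈6570/697⌉ − ⌈6424/697⌉ = 10 − 10 = 0
n=45: ⌈(46·146)/697⌉ − ⌈(45·146)/697⌉ = ⌈6716/697⌉ − ⌈6570/697⌉ = 10 − 10 = 0
n=46: ⌈(47·146)/697⌉ − ⌈(46·146)/697⌉ = ⌈6862/697⌉ − ⌈6716/697⌉ = 10 − 10 = 0
n=47: ⌈(48·146)/697⌉ − ⌈(47·146)/697⌉ = ⌈7008/697⌉ − ⌈6862/697⌉ = 11 − 10 = 1
n=48: ⌈(49·146)/697⌉ − ⌈(48·146)/697⌉ = ⌈7154/697⌉ − ⌈7008/697⌉ = 11 − 11 = 0
n=49: ⌈(50·146)/697⌉ − ⌈(49·146)/697⌉ = ⌈7300/697⌉ − ⌈7154/697⌉ = 11 − 11 = 0
n=50: ⌈(51·146)/697⌉ − ⌈(50·146)/697⌉ = ⌈7446/697⌉ − ⌈7300/697⌉ = 11 − 11 = 0
n=51: ⌈(52·146)/697⌉ − ⌈(51·146)/697⌉ = ⌈7592/697⌉ − ⌈7446/697⌉ = 11 − 11 = 0
n=52: ⌈(53·146)/697⌉ − ⌈(52·146)/697⌉ = ⌈7738/697⌉ − ⌈7592/697⌉ = 12 − 11 = 1
n=53: ⌈(54·146)/697⌉ − ⌈(53·146)/697⌉ = ⌈7884/697⌉ − ⌈7738/697⌉ = 12 − 12 = 0
n=54: ⌈(55·146)/697⌉ − ⌈(54·146)/697⌉ = ⌈8030/697⌉ − ⌈7884/697⌉ = 12 − 12 = 0
n=55: ⌈(56·146)/697⌉ − ⌈(55·146)/697⌉ = ⌈8176/697⌉ − ⌈8030/697⌉ = 12 − 12 = 0
n=56: ⌈(57·146)/697⌉ − ⌈(56·146)/697⌉ = ⌈8322/697⌉ − ⌈8176/697⌉ = 12 − 12 = 0
n=57: ⌈(58·146)/697⌉ − ⌈(57·146)/697⌉ = ⌈8468/697⌉ − ⌈8322/697⌉ = 13 − 12 = 1
n=58: ⌈(59·146)/697⌉ − ⌈(58·146)/697⌉ = ⌈8614/697⌉ − ⌈8468/697⌉ = 13 − 13 = 0
n=59: ⌈(60·146)/697⌉ − ⌈(59·146)/697⌉ = ⌈8760/697⌉ − ⌈8614/697⌉ = 13 − 13 = 0
n=60: ⌈(61·146)/697⌉ − ⌈(60·146)/697⌉ = ⌈8906/697⌉ − ⌈8760/697⌉ = 13 − 13 = 0
n=61: ⌈(62·146)/697⌉ − ⌈(61·146)/697⌉ = ⌈9052/697⌉ − ⌈8906/697⌉ = 13 − 13 = 0
n=62: ⌈(63·146)/697⌉ − ⌈(62·146)/697⌉ = ⌈9198/697⌉ − ⌈9052/697⌉ = 14 − 13 = 1
n=63: ⌈(64·146)/697⌉ − ⌈(63·146)/697⌉ = ⌈9344/697⌉ − ⌈9198/697⌉ = 14 − 14 = 0
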